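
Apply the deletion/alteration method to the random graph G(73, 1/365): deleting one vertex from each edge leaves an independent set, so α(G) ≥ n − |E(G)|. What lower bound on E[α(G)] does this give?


E[|E(G)|] = C(73, 2)·p = 2628 · (1/365) = 36/5.
E[α(G)] ≥ n − E[|E(G)|] = 73 − 36/5 = 329/5.
Numerically: ≈ 65.80000.
(This is only a lower bound; the true E[α(G)] may be larger.)

E[α(G)] ≥ 329/5 ≈ 65.80000.


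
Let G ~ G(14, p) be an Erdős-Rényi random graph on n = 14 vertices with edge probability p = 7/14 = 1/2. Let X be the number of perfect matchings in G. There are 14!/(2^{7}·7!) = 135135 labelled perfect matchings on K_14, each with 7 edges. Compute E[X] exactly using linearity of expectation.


K_14 has 14!/(2^{7}·7!) = 135135 labelled perfect matchings.
For each such perfect matching H, let X_H = 1 if all 7 edges of H are present in G. Then P[X_H = 1] = p^{7} = (1/2)^{7} = 1/128.
By linearity: E[X] = Σ_H E[X_H] = 135135 · p^{7} = 135135 · 1/128 = 135135/128.
Numerically: E[X] ≈ 1055.7.

E[X] = 135135 · (1/2)^{7} = 135135/128 ≈ 1055.7.


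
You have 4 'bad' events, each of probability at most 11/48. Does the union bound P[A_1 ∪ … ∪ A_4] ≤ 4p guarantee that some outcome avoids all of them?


Union bound: P[∪_{i=1}^{4} A_i] ≤ Σ_i P[A_i] ≤ 4·p = 4·(11/48) = 11/12.
Numerically: 11/12 ≈ 0.9167.
Is 11/12 < 1? YES.
Since P[∪ A_i] ≤ 11/12 < 1, the complement has P[∩ A_i^c] ≥ 1 − 11/12 = 1/12 > 0, so some outcome avoids every A_i.

4·p = 11/12 ≈ 0.9167; existence CERTIFIED by the union bound.


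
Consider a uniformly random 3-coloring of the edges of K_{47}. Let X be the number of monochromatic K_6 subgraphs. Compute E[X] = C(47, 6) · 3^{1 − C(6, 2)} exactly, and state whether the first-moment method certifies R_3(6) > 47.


E[X] = C(47, 6) · 3^{1 − 15} = 10737573 · 3^{−14} = 10737573/4782969.
As a reduced fraction: E[X] = 3579191/1594323 ≈ 2.244960.
Is E[X] < 1? NO.
Since E[X] ≥ 1, the first-moment bound is inconclusive at n = 47; it does NOT by itself certify R_3(6) > 47.

E[X] = 3579191/1594323 ≈ 2.244960; E[X] ≥ 1; first-moment method inconclusive here.


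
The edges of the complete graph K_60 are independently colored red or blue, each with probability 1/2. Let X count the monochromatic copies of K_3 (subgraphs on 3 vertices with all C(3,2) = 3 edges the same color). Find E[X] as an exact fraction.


Let X = Σ_S X_S over the C(60, 3) = 34220 subsets S of size 3, where X_S = 1 if the K_3 on S is monochromatic.
For a fixed S, the K_3 on S has C(3, 2) = 3 edges. P[all 3 edges red] = (1/2)^3, and likewise for blue, so P[monochromatic] = 2·(1/2)^3 = 2^{1 − 3} = 1/4.
By linearity: E[X] = C(60, 3) · 2^{1 − 3} = 34220 · 1/4 = 8555.
Numerically: E[X] ≈ 8555.0000.

E[X] = C(60,3)·2^(1−C(3,2)) = 8555 ≈ 8555.0000.


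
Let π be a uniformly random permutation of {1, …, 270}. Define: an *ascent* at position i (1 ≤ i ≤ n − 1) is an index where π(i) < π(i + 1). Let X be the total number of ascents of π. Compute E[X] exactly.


Write X = Σ X_I over i = 1, …, 269, with X_I the indicator of one ascent.
There are 269 indicators.
For each fixed i, the pair (π(i), π(i+1)) is a uniformly random ordered pair of distinct values from {1, …, 270}; by symmetry P[π(i) < π(i+1)] = 1/2.
By linearity: E[X] = 269 · (1/2) = (270 − 1) · (1/2) = 269/2 ≈ 134.5000.

E[X] = 269/2 = 134.5000.


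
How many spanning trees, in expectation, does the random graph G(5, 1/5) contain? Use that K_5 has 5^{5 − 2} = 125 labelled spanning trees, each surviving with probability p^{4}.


K_5 has 5^{5 − 2} = 125 labelled spanning trees.
For each such spanning tree H, let X_H = 1 if all 4 edges of H are present in G. Then P[X_H = 1] = p^{4} = (1/5)^{4} = 1/625.
Summing the indicators: E[X] = Σ_H E[X_H] = 125 · p^{4} = 125 · 1/625 = 1/5.
Numerically: E[X] ≈ 0.2.

E[X] = 125 · (1/5)^{4} = 1/5 ≈ 0.2.


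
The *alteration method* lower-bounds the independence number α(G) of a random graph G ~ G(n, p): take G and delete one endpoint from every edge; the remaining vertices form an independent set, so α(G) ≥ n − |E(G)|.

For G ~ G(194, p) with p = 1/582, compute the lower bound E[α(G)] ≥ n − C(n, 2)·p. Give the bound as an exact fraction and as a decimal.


E[|E(G)|] = C(194, 2)·p = 18721 · (1/582) = 193/6.
E[α(G)] ≥ n − E[|E(G)|] = 194 − 193/6 = 971/6.
Numerically: ≈ 161.8333.
(This is only a lower bound; the true E[α(G)] may be larger.)

E[α(G)] ≥ 971/6 ≈ 161.8333.


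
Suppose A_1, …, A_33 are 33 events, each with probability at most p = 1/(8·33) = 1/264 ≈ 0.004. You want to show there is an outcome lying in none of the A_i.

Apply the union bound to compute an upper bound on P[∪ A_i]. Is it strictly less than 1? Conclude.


Union bound: P[∪_{i=1}^{33} A_i] ≤ Σ_i P[A_i] ≤ 33·p = 33·(1/264) = 1/8.
Numerically: 1/8 ≈ 0.125.
Is 1/8 < 1? YES.
Since P[∪ A_i] ≤ 1/8 < 1, the complement has P[∩ A_i^c] ≥ 1 − 1/8 = 7/8 > 0, so some outcome avoids every A_i.

33·p = 1/8 ≈ 0.125; existence CERTIFIED by the union bound.


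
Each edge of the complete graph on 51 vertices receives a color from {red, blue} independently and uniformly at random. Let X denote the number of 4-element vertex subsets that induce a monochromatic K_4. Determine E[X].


Let X = Σ_S X_S over the C(51, 4) = 249900 subsets S of size 4, where X_S = 1 if the K_4 on S is monochromatic.
For a fixed S, the K_4 on S has C(4, 2) = 6 edges. P[all 6 edges red] = (1/2)^6, and likewise for blue, so P[monochromatic] = 2·(1/2)^6 = 2^{1 − 6} = 1/32.
By linearity: E[X] = C(51, 4) · 2^{1 − 6} = 249900 · 1/32 = 62475/8.
Numerically: E[X] ≈ 7809.3750.

E[X] = C(51,4)·2^(1−C(4,2)) = 62475/8 ≈ 7809.3750.


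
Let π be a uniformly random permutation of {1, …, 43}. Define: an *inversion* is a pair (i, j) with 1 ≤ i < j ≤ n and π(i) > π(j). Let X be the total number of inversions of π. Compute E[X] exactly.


Write X = Σ X_I over the C(43, 2) = 903 pairs i < j, with X_I the indicator of one inversion.
There are 903 indicators.
For each fixed pair i < j, the values π(i) and π(j) are two distinct elements of {1, …, 43} in uniformly random order; by symmetry P[π(i) > π(j)] = 1/2.
By linearity: E[X] = 903 · (1/2) = C(43, 2) · (1/2) = 903/2 = 903/2 ≈ 451.500000.

E[X] = 903/2 = 451.500000.


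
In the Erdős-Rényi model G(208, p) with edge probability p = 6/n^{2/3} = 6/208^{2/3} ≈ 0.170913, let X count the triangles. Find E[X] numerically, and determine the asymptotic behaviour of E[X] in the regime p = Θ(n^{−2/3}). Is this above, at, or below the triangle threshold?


Number of potential triangles: C(208, 3) = 1478256.
Each occurs with probability p³ ≈ (0.170913)³ ≈ 4.99260355e-03.
By linearity: E[X] = C(208, 3)·p³ ≈ 1478256 · 4.99260355e-03 ≈ 7380.346154.
Since α = 2/3 < 1, p = c/n^{2/3} ≫ 1/n is above the triangle threshold p ~ 1/n. Asymptotically E[X] ~ (c³/6)·n^{3(1−α)} = (6³/6)·n^{1} → ∞; triangles are abundant w.h.p.

E[X] ≈ 7380.346154; in regime p = Θ(1/n^{2/3}) E[X] diverges (above the triangle threshold p ~ 1/n).


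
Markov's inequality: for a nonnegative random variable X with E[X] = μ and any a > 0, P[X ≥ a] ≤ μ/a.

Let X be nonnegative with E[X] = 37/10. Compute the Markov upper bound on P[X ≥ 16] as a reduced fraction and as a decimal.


μ = E[X] = 37/10, a = 16.
Markov: P[X ≥ 16] ≤ μ/a = (37/10)/16 = 37/160.
Numerically: ≈ 0.2313.
(Since a = 16 > μ = 3.7000, the bound 37/160 is < 1 and informative.)

P[X ≥ 16] ≤ 37/160 ≈ 0.2313.


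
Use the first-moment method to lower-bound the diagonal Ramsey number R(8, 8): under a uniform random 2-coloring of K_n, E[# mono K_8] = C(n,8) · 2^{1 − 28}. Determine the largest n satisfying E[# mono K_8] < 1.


We need C(n, 8) · 2^{1 − 28} < 1, i.e. C(n, 8) < 2^{28 − 1} = 134217728.
Check values of n near the boundary:
  n = 38: C(38, 8) = 48903492; 48903492 < 134217728? YES
  n = 39: C(39, 8) = 61523748; 61523748 < 134217728? YES
  n = 40: C(40, 8) = 76904685; 76904685 < 134217728? YES
  n = 41: C(41, 8) = 95548245; 95548245 < 134217728? YES
  n = 42: C(42, 8) = 118030185; 118030185 < 134217728? YES
  n = 43: C(43, 8) = 145008513; 145008513 < 134217728? NO
  n = 44: C(44, 8) = 177232627; 177232627 < 134217728? NO
  n = 45: C(45, 8) = 215553195; 215553195 < 134217728? NO
The largest n with C(n, 8) < 134217728 is n = 42 (where E[X] = 118030185/134217728 ≈ 0.8793934). Hence R(8, 8) > 42, i.e. R(8, 8) ≥ 43.

Largest n = 42; hence R(8, 8) > 42.


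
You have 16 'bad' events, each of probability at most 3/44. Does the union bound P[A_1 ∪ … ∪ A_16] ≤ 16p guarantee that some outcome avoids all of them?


Union bound: P[∪_{i=1}^{16} A_i] ≤ Σ_i P[A_i] ≤ 16·p = 16·(3/44) = 12/11.
Numerically: 12/11 ≈ 1.090909.
Is 12/11 < 1? NO.
Since the bound 12/11 is ≥ 1, the union bound is uninformative here; it does NOT by itself certify existence.

16·p = 12/11 ≈ 1.090909; existence NOT certified by the union bound.


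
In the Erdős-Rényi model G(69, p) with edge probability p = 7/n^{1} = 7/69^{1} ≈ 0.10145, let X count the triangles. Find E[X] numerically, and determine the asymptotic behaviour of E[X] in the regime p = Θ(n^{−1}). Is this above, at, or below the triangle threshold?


Number of potential triangles: C(69, 3) = 52394.
Each occurs with probability p³ ≈ (0.10145)³ ≈ 1.0441114e-03.
By linearity: E[X] = C(69, 3)·p³ ≈ 52394 · 1.0441114e-03 ≈ 54.70517.
Here α = 1, so p = 7/n is exactly at the triangle threshold p ~ 1/n. Asymptotically E[X] → c³/6 = 7³/6 = 343/6 ≈ 57.16667, a bounded constant. In this regime the triangle count is asymptotically Poisson(c³/6).

E[X] ≈ 54.70517; in regime p = Θ(1/n^{1}) E[X] stays bounded (at the triangle threshold p ~ 1/n).


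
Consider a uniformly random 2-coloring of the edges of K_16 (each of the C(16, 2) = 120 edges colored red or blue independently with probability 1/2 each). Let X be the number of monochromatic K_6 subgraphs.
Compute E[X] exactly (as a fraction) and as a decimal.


Let X = Σ_S X_S over the C(16, 6) = 8008 subsets S of size 6, where X_S = 1 if the K_6 on S is monochromatic.
For a fixed S, the K_6 on S has C(6, 2) = 15 edges. P[all 15 edges red] = (1/2)^15, and likewise for blue, so P[monochromatic] = 2·(1/2)^15 = 2^{1 − 15} = 1/16384.
Summing: E[X] = C(16, 6) · 2^{1 − 15} = 8008 · 1/16384 = 1001/2048.
Numerically: E[X] ≈ 0.48877.

E[X] = C(16,6)·2^(1−C(6,2)) = 1001/2048 ≈ 0.48877.


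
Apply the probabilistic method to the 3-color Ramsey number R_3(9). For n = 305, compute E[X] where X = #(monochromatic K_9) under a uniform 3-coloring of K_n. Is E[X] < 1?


E[X] = C(305, 9) · 3^{1 − 36} = 55871664980896050 · 3^{−35} = 55871664980896050/50031545098999707.
As a reduced fraction: E[X] = 18623888326965350/16677181699666569 ≈ 1.1167288.
Is E[X] < 1? NO.
Since E[X] ≥ 1, the first-moment bound is inconclusive at n = 305; it does NOT by itself certify R_3(9) > 305.

E[X] = 18623888326965350/16677181699666569 ≈ 1.1167288; E[X] ≥ 1; first-moment method inconclusive here.


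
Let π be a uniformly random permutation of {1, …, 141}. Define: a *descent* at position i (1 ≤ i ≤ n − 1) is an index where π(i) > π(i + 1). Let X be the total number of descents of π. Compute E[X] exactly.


Write X = Σ X_I over i = 1, …, 140, with X_I the indicator of one descent.
There are 140 indicators.
For each fixed i, the pair (π(i), π(i+1)) is a uniformly random ordered pair of distinct values from {1, …, 141}; by symmetry P[π(i) > π(i+1)] = 1/2.
By linearity: E[X] = 140 · (1/2) = (141 − 1) · (1/2) = 70 ≈ 70.0000.

E[X] = 70 = 70.0000.


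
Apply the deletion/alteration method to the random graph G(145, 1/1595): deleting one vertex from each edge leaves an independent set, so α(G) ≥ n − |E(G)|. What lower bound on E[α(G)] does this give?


E[|E(G)|] = C(145, 2)·p = 10440 · (1/1595) = 72/11.
E[α(G)] ≥ n − E[|E(G)|] = 145 − 72/11 = 1523/11.
Numerically: ≈ 138.4545.
(This is only a lower bound; the true E[α(G)] may be larger.)

E[α(G)] ≥ 1523/11 ≈ 138.4545.


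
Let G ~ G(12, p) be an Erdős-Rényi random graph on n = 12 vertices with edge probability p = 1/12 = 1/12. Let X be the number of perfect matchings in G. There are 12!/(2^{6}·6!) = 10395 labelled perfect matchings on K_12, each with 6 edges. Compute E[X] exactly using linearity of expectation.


K_12 has 12!/(2^{6}·6!) = 10395 labelled perfect matchings.
For each such perfect matching H, let X_H = 1 if all 6 edges of H are present in G. Then P[X_H = 1] = p^{6} = (1/12)^{6} = 1/2985984.
By linearity: E[X] = Σ_H E[X_H] = 10395 · p^{6} = 10395 · 1/2985984 = 385/110592.
Numerically: E[X] ≈ 0.003481.

E[X] = 10395 · (1/12)^{6} = 385/110592 ≈ 0.003481.


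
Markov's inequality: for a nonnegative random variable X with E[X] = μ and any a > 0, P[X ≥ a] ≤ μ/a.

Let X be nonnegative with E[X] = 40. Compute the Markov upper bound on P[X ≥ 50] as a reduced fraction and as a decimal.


μ = E[X] = 40, a = 50.
Markov: P[X ≥ 50] ≤ μ/a = (40)/50 = 4/5.
Numerically: ≈ 0.800.
(Since a = 50 > μ = 40.000, the bound 4/5 is < 1 and informative.)

P[X ≥ 50] ≤ 4/5 ≈ 0.800.


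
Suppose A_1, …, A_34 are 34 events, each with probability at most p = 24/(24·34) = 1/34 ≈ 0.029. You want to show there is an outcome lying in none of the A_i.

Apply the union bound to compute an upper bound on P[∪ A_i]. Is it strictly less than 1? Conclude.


Union bound: P[∪_{i=1}^{34} A_i] ≤ Σ_i P[A_i] ≤ 34·p = 34·(1/34) = 1.
Numerically: 1 ≈ 1.000.
Is 1 < 1? NO.
Since the bound 1 is ≥ 1, the union bound is uninformative here; it does NOT by itself certify existence.

34·p = 1 ≈ 1.000; existence NOT certified by the union bound.


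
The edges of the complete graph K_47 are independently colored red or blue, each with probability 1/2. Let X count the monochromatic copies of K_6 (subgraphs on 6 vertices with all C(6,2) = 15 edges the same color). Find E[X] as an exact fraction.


Let X = Σ_S X_S over the C(47, 6) = 10737573 subsets S of size 6, where X_S = 1 if the K_6 on S is monochromatic.
For a fixed S, the K_6 on S has C(6, 2) = 15 edges. P[all 15 edges red] = (1/2)^15, and likewise for blue, so P[monochromatic] = 2·(1/2)^15 = 2^{1 − 15} = 1/16384.
By linearity: E[X] = C(47, 6) · 2^{1 − 15} = 10737573 · 1/16384 = 10737573/16384.
Numerically: E[X] ≈ 655.369446.

E[X] = C(47,6)·2^(1−C(6,2)) = 10737573/16384 ≈ 655.369446.


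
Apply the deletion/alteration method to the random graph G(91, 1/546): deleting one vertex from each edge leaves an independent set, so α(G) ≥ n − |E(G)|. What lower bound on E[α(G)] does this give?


E[|E(G)|] = C(91, 2)·p = 4095 · (1/546) = 15/2.
E[α(G)] ≥ n − E[|E(G)|] = 91 − 15/2 = 167/2.
Numerically: ≈ 83.5000.
(This is only a lower bound; the true E[α(G)] may be larger.)

E[α(G)] ≥ 167/2 ≈ 83.5000.


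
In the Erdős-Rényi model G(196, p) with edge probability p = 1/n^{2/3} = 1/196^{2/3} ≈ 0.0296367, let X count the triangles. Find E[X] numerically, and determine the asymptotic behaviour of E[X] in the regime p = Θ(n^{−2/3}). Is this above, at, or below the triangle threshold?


Number of potential triangles: C(196, 3) = 1235780.
Each occurs with probability p³ ≈ (0.0296367)³ ≈ 2.60308205e-05.
By linearity: E[X] = C(196, 3)·p³ ≈ 1235780 · 2.60308205e-05 ≈ 32.168367.
Since α = 2/3 < 1, p = c/n^{2/3} ≫ 1/n is above the triangle threshold p ~ 1/n. Asymptotically E[X] ~ (c³/6)·n^{3(1−α)} = (1³/6)·n^{1} → ∞; triangles are abundant w.h.p.

E[X] ≈ 32.168367; in regime p = Θ(1/n^{2/3}) E[X] diverges (above the triangle threshold p ~ 1/n).


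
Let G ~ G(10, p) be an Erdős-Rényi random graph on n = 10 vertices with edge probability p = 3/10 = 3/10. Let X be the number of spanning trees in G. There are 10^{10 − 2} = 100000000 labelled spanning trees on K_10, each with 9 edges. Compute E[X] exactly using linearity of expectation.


K_10 has 10^{10 − 2} = 100000000 labelled spanning trees.
For each such spanning tree H, let X_H = 1 if all 9 edges of H are present in G. Then P[X_H = 1] = p^{9} = (3/10)^{9} = 19683/1000000000.
By linearity: E[X] = Σ_H E[X_H] = 100000000 · p^{9} = 100000000 · 19683/1000000000 = 19683/10.
Numerically: E[X] ≈ 1968.3.

E[X] = 100000000 · (3/10)^{9} = 19683/10 ≈ 1968.3.


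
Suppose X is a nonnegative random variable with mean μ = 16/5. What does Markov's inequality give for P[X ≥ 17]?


μ = E[X] = 16/5, a = 17.
Markov: P[X ≥ 17] ≤ μ/a = (16/5)/17 = 16/85.
Numerically: ≈ 0.1882.
(Since a = 17 > μ = 3.2000, the bound 16/85 is < 1 and informative.)

P[X ≥ 17] ≤ 16/85 ≈ 0.1882.


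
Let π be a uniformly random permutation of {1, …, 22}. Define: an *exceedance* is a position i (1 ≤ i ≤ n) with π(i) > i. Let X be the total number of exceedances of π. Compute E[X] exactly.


Write X = Σ_{i=1}^{22} X_i, where X_i = 1_{π(i) > i}.
For each fixed i, π(i) is uniform over {1, …, 22} (marginal of a uniform permutation), so P[π(i) > i] = (n − i)/n. Summing: Σ_{i=1}^{22} (n − i)/n = (0 + 1 + … + 21)/22 = 22(22 − 1)/(2·22) = (22 − 1)/2.
Hence E[X] = Σ_{i=1}^{22} (22 − i)/22 = 21/2 ≈ 10.500.

E[X] = 21/2 = 10.500.


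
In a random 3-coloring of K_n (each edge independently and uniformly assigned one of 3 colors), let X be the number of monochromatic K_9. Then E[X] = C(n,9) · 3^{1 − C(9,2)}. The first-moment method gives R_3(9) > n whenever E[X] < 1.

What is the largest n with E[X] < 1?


We need C(n, 9) · 3^{1 − 36} < 1, i.e. C(n, 9) < 3^{36 − 1} = 50031545098999707.
Check values of n near the boundary:
  n = 299: C(299, 9) = 46610674441390059; 46610674441390059 < 50031545098999707? YES
  n = 300: C(300, 9) = 48052241692154700; 48052241692154700 < 50031545098999707? YES
  n = 301: C(301, 9) = 49533303936090975; 49533303936090975 < 50031545098999707? YES
  n = 302: C(302, 9) = 51054804739588650; 51054804739588650 < 50031545098999707? NO
  n = 303: C(303, 9) = 52617706925494425; 52617706925494425 < 50031545098999707? NO
The largest n with C(n, 9) < 50031545098999707 is n = 301 (where E[X] = 16511101312030325/16677181699666569 ≈ 0.990041). Hence R_3(9) > 301, i.e. R_3(9) ≥ 302.

Largest n = 301; hence R_3(9) > 301.


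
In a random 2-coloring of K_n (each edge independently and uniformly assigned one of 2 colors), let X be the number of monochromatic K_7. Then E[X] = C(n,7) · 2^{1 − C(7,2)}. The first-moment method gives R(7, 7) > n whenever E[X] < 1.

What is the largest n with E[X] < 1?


We need C(n, 7) · 2^{1 − 21} < 1, i.e. C(n, 7) < 2^{21 − 1} = 1048576.
Check values of n near the boundary:
  n = 23: C(23, 7) = 245157; 245157 < 1048576? YES
  n = 24: C(24, 7) = 346104; 346104 < 1048576? YES
  n = 25: C(25, 7) = 480700; 480700 < 1048576? YES
  n = 26: C(26, 7) = 657800; 657800 < 1048576? YES
  n = 27: C(27, 7) = 888030; 888030 < 1048576? YES
  n = 28: C(28, 7) = 1184040; 1184040 < 1048576? NO
  n = 29: C(29, 7) = 1560780; 1560780 < 1048576? NO
  n = 30: C(30, 7) = 2035800; 2035800 < 1048576? NO
The largest n with C(n, 7) < 1048576 is n = 27 (where E[X] = 444015/524288 ≈ 0.847). Hence R(7, 7) > 27, i.e. R(7, 7) ≥ 28.

Largest n = 27; hence R(7, 7) > 27.


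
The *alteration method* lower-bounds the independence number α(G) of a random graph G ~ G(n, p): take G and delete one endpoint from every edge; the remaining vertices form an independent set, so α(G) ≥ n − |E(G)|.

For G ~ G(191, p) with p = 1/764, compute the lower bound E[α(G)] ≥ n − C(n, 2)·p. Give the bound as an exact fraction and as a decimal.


E[|E(G)|] = C(191, 2)·p = 18145 · (1/764) = 95/4.
E[α(G)] ≥ n − E[|E(G)|] = 191 − 95/4 = 669/4.
Numerically: ≈ 167.250000.
(This is only a lower bound; the true E[α(G)] may be larger.)

E[α(G)] ≥ 669/4 ≈ 167.250000.


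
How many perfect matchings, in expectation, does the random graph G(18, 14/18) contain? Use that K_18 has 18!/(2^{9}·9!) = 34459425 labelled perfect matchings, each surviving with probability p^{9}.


K_18 has 18!/(2^{9}·9!) = 34459425 labelled perfect matchings.
For each such perfect matching H, let X_H = 1 if all 9 edges of H are present in G. Then P[X_H = 1] = p^{9} = (7/9)^{9} = 40353607/387420489.
By linearity of expectation: E[X] = Σ_H E[X_H] = 34459425 · p^{9} = 34459425 · 40353607/387420489 = 17167433257975/4782969.
Numerically: E[X] ≈ 3.59e+06.

E[X] = 34459425 · (7/9)^{9} = 17167433257975/4782969 ≈ 3.59e+06.


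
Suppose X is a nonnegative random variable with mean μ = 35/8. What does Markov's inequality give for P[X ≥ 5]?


μ = E[X] = 35/8, a = 5.
Markov: P[X ≥ 5] ≤ μ/a = (35/8)/5 = 7/8.
Numerically: ≈ 0.875.
(Since a = 5 > μ = 4.375, the bound 7/8 is < 1 and informative.)

P[X ≥ 5] ≤ 7/8 ≈ 0.875.


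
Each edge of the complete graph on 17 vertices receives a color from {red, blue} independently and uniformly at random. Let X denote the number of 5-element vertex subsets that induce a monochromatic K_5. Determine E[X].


Let X = Σ_S X_S over the C(17, 5) = 6188 subsets S of size 5, where X_S = 1 if the K_5 on S is monochromatic.
For a fixed S, the K_5 on S has C(5, 2) = 10 edges. P[all 10 edges red] = (1/2)^10, and likewise for blue, so P[monochromatic] = 2·(1/2)^10 = 2^{1 − 10} = 1/512.
Summing: E[X] = C(17, 5) · 2^{1 − 10} = 6188 · 1/512 = 1547/128.
Numerically: E[X] ≈ 12.0859.

E[X] = C(17,5)·2^(1−C(5,2)) = 1547/128 ≈ 12.0859.


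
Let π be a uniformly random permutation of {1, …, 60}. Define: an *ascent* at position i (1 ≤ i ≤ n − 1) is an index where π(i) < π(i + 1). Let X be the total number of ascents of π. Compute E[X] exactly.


Write X = Σ X_I over i = 1, …, 59, with X_I the indicator of one ascent.
There are 59 indicators.
For each fixed i, the pair (π(i), π(i+1)) is a uniformly random ordered pair of distinct values from {1, …, 60}; by symmetry P[π(i) < π(i+1)] = 1/2.
By linearity: E[X] = 59 · (1/2) = (60 − 1) · (1/2) = 59/2 ≈ 29.5000.

E[X] = 59/2 = 29.5000.


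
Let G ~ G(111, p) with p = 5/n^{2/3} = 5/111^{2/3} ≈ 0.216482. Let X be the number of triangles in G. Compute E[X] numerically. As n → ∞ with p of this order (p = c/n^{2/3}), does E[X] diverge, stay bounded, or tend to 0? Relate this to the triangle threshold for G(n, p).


Number of potential triangles: C(111, 3) = 221815.
Each occurs with probability p³ ≈ (0.216482)³ ≈ 1.01452804e-02.
By linearity: E[X] = C(111, 3)·p³ ≈ 221815 · 1.01452804e-02 ≈ 2250.375375.
Since α = 2/3 < 1, p = c/n^{2/3} ≫ 1/n is above the triangle threshold p ~ 1/n. Asymptotically E[X] ~ (c³/6)·n^{3(1−α)} = (5³/6)·n^{1} → ∞; triangles are abundant w.h.p.

E[X] ≈ 2250.375375; in regime p = Θ(1/n^{2/3}) E[X] diverges (above the triangle threshold p ~ 1/n).


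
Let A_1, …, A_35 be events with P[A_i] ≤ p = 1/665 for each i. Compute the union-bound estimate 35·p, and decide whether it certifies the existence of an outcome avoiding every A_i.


Union bound: P[∪_{i=1}^{35} A_i] ≤ Σ_i P[A_i] ≤ 35·p = 35·(1/665) = 1/19.
Numerically: 1/19 ≈ 0.052632.
Is 1/19 < 1? YES.
Since P[∪ A_i] ≤ 1/19 < 1, the complement has P[∩ A_i^c] ≥ 1 − 1/19 = 18/19 > 0, so some outcome avoids every A_i.

35·p = 1/19 ≈ 0.052632; existence CERTIFIED by the union bound.


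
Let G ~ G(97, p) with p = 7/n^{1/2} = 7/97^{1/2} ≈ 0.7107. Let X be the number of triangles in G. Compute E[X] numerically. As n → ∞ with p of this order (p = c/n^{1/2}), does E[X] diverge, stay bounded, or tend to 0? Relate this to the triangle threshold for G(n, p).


Number of potential triangles: C(97, 3) = 147440.
Each occurs with probability p³ ≈ (0.7107)³ ≈ 3.590348e-01.
By linearity: E[X] = C(97, 3)·p³ ≈ 147440 · 3.590348e-01 ≈ 52936.0877.
Since α = 1/2 < 1, p = c/n^{1/2} ≫ 1/n is above the triangle threshold p ~ 1/n. Asymptotically E[X] ~ (c³/6)·n^{3(1−α)} = (7³/6)·n^{1.5} → ∞; triangles are abundant w.h.p.

E[X] ≈ 52936.0877; in regime p = Θ(1/n^{1/2}) E[X] diverges (above the triangle threshold p ~ 1/n).


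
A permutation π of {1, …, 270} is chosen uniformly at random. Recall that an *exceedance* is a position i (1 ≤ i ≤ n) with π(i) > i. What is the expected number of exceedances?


Write X = Σ_{i=1}^{270} X_i, where X_i = 1_{π(i) > i}.
For each fixed i, π(i) is uniform over {1, …, 270} (marginal of a uniform permutation), so P[π(i) > i] = (n − i)/n. Summing: Σ_{i=1}^{270} (n − i)/n = (0 + 1 + … + 269)/270 = 270(270 − 1)/(2·270) = (270 − 1)/2.
Hence E[X] = Σ_{i=1}^{270} (270 − i)/270 = 269/2 ≈ 134.5000.

E[X] = 269/2 = 134.5000.


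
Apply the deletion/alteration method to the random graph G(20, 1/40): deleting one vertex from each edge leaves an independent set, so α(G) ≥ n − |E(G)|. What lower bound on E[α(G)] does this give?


E[|E(G)|] = C(20, 2)·p = 190 · (1/40) = 19/4.
E[α(G)] ≥ n − E[|E(G)|] = 20 − 19/4 = 61/4.
Numerically: ≈ 15.25000.
(This is only a lower bound; the true E[α(G)] may be larger.)

E[α(G)] ≥ 61/4 ≈ 15.25000.


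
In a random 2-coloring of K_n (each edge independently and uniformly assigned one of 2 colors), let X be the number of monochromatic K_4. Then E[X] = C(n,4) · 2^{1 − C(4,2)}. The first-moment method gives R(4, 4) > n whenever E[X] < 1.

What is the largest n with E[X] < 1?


We need C(n, 4) · 2^{1 − 6} < 1, i.e. C(n, 4) < 2^{6 − 1} = 32.
Check values of n near the boundary:
  n = 4: C(4, 4) = 1; 1 < 32? YES
  n = 5: C(5, 4) = 5; 5 < 32? YES
  n = 6: C(6, 4) = 15; 15 < 32? YES
  n = 7: C(7, 4) = 35; 35 < 32? NO
The largest n with C(n, 4) < 32 is n = 6 (where E[X] = 15/32 ≈ 0.4687500). Hence R(4, 4) > 6, i.e. R(4, 4) ≥ 7.

Largest n = 6; hence R(4, 4) > 6.


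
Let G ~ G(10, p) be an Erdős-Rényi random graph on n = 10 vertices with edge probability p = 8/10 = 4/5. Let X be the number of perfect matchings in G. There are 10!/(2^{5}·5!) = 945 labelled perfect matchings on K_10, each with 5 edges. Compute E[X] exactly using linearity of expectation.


K_10 has 10!/(2^{5}·5!) = 945 labelled perfect matchings.
For each such perfect matching H, let X_H = 1 if all 5 edges of H are present in G. Then P[X_H = 1] = p^{5} = (4/5)^{5} = 1024/3125.
By linearity of expectation: E[X] = Σ_H E[X_H] = 945 · p^{5} = 945 · 1024/3125 = 193536/625.
Numerically: E[X] ≈ 309.658.

E[X] = 945 · (4/5)^{5} = 193536/625 ≈ 309.658.


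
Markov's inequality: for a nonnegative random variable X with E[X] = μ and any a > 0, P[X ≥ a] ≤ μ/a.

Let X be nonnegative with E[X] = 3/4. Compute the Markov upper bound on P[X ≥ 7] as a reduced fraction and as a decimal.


μ = E[X] = 3/4, a = 7.
Markov: P[X ≥ 7] ≤ μ/a = (3/4)/7 = 3/28.
Numerically: ≈ 0.1071.
(Since a = 7 > μ = 0.7500, the bound 3/28 is < 1 and informative.)

P[X ≥ 7] ≤ 3/28 ≈ 0.1071.


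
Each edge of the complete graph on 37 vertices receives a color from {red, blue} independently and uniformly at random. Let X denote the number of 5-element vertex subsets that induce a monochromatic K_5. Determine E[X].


Let X = Σ_S X_S over the C(37, 5) = 435897 subsets S of size 5, where X_S = 1 if the K_5 on S is monochromatic.
For a fixed S, the K_5 on S has C(5, 2) = 10 edges. P[all 10 edges red] = (1/2)^10, and likewise for blue, so P[monochromatic] = 2·(1/2)^10 = 2^{1 − 10} = 1/512.
Summing: E[X] = C(37, 5) · 2^{1 − 10} = 435897 · 1/512 = 435897/512.
Numerically: E[X] ≈ 851.3613.

E[X] = C(37,5)·2^(1−C(5,2)) = 435897/512 ≈ 851.3613.


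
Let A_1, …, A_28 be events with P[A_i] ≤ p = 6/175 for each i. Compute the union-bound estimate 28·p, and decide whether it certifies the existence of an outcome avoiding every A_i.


Union bound: P[∪_{i=1}^{28} A_i] ≤ Σ_i P[A_i] ≤ 28·p = 28·(6/175) = 24/25.
Numerically: 24/25 ≈ 0.96000.
Is 24/25 < 1? YES.
Since P[∪ A_i] ≤ 24/25 < 1, the complement has P[∩ A_i^c] ≥ 1 − 24/25 = 1/25 > 0, so some outcome avoids every A_i.

28·p = 24/25 ≈ 0.96000; existence CERTIFIED by the union bound.


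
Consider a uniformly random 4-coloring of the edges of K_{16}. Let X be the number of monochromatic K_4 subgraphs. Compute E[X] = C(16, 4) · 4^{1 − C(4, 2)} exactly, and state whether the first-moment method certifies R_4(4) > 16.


E[X] = C(16, 4) · 4^{1 − 6} = 1820 · 4^{−5} = 1820/1024.
As a reduced fraction: E[X] = 455/256 ≈ 1.7773.
Is E[X] < 1? NO.
Since E[X] ≥ 1, the first-moment bound is inconclusive at n = 16; it does NOT by itself certify R_4(4) > 16.

E[X] = 455/256 ≈ 1.7773; E[X] ≥ 1; first-moment method inconclusive here.


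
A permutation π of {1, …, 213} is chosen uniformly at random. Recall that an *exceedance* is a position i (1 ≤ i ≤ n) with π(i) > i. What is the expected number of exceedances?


Write X = Σ_{i=1}^{213} X_i, where X_i = 1_{π(i) > i}.
For each fixed i, π(i) is uniform over {1, …, 213} (marginal of a uniform permutation), so P[π(i) > i] = (n − i)/n. Summing: Σ_{i=1}^{213} (n − i)/n = (0 + 1 + … + 212)/213 = 213(213 − 1)/(2·213) = (213 − 1)/2.
Hence E[X] = Σ_{i=1}^{213} (213 − i)/213 = 106 ≈ 106.00000.

E[X] = 106 = 106.00000.


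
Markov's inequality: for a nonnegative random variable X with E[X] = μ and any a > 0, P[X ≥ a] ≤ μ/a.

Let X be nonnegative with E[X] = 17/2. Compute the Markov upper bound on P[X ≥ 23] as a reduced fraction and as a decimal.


μ = E[X] = 17/2, a = 23.
Markov: P[X ≥ 23] ≤ μ/a = (17/2)/23 = 17/46.
Numerically: ≈ 0.369565.
(Since a = 23 > μ = 8.500000, the bound 17/46 is < 1 and informative.)

P[X ≥ 23] ≤ 17/46 ≈ 0.369565.


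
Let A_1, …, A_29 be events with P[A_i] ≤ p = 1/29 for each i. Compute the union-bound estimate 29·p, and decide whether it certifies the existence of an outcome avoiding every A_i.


Union bound: P[∪_{i=1}^{29} A_i] ≤ Σ_i P[A_i] ≤ 29·p = 29·(1/29) = 1.
Numerically: 1 ≈ 1.0000.
Is 1 < 1? NO.
Since the bound 1 is ≥ 1, the union bound is uninformative here; it does NOT by itself certify existence.

29·p = 1 ≈ 1.0000; existence NOT certified by the union bound.


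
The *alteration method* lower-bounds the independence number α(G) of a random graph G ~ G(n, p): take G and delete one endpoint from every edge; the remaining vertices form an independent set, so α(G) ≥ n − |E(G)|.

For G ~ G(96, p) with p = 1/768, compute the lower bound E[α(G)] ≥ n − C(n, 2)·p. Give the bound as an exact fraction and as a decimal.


E[|E(G)|] = C(96, 2)·p = 4560 · (1/768) = 95/16.
E[α(G)] ≥ n − E[|E(G)|] = 96 − 95/16 = 1441/16.
Numerically: ≈ 90.062500.
(This is only a lower bound; the true E[α(G)] may be larger.)

E[α(G)] ≥ 1441/16 ≈ 90.062500.


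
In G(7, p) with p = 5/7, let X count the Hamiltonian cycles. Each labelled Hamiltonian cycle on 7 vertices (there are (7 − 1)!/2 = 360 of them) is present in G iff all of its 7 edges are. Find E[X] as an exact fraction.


K_7 has (7 − 1)!/2 = 360 labelled Hamiltonian cycles.
For each such Hamiltonian cycle H, let X_H = 1 if all 7 edges of H are present in G. Then P[X_H = 1] = p^{7} = (5/7)^{7} = 78125/823543.
By linearity: E[X] = Σ_H E[X_H] = 360 · p^{7} = 360 · 78125/823543 = 28125000/823543.
Numerically: E[X] ≈ 34.15.

E[X] = 360 · (5/7)^{7} = 28125000/823543 ≈ 34.15.


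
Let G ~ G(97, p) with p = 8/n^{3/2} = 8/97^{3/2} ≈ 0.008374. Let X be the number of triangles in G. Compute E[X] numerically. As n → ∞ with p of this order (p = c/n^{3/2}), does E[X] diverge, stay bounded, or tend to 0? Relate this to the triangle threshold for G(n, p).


Number of potential triangles: C(97, 3) = 147440.
Each occurs with probability p³ ≈ (0.008374)³ ≈ 5.872150e-07.
By linearity: E[X] = C(97, 3)·p³ ≈ 147440 · 5.872150e-07 ≈ 0.0866.
Since α = 3/2 > 1, p = c/n^{3/2} = o(1/n) is below the triangle threshold p ~ 1/n. Asymptotically E[X] ~ (c³/6)·n^{3(1−α)} = (8³/6)·n^{-1.5} → 0, so by Markov's inequality G has no triangles w.h.p.

E[X] ≈ 0.0866; in regime p = Θ(1/n^{3/2}) E[X] tends to 0 (below the triangle threshold p ~ 1/n).


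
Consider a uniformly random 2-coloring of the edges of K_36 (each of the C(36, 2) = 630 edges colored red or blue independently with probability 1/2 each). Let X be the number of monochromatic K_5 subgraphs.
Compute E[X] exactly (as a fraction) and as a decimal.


Let X = Σ_S X_S over the C(36, 5) = 376992 subsets S of size 5, where X_S = 1 if the K_5 on S is monochromatic.
For a fixed S, the K_5 on S has C(5, 2) = 10 edges. P[all 10 edges red] = (1/2)^10, and likewise for blue, so P[monochromatic] = 2·(1/2)^10 = 2^{1 − 10} = 1/512.
Summing: E[X] = C(36, 5) · 2^{1 − 10} = 376992 · 1/512 = 11781/16.
Numerically: E[X] ≈ 736.3125.

E[X] = C(36,5)·2^(1−C(5,2)) = 11781/16 ≈ 736.3125.


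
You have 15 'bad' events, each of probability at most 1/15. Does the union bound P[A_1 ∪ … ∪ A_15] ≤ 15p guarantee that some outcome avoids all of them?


Union bound: P[∪_{i=1}^{15} A_i] ≤ Σ_i P[A_i] ≤ 15·p = 15·(1/15) = 1.
Numerically: 1 ≈ 1.00000.
Is 1 < 1? NO.
Since the bound 1 is ≥ 1, the union bound is uninformative here; it does NOT by itself certify existence.

15·p = 1 ≈ 1.00000; existence NOT certified by the union bound.


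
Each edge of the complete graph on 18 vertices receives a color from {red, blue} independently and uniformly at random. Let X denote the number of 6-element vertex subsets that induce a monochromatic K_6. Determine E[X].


Let X = Σ_S X_S over the C(18, 6) = 18564 subsets S of size 6, where X_S = 1 if the K_6 on S is monochromatic.
For a fixed S, the K_6 on S has C(6, 2) = 15 edges. P[all 15 edges red] = (1/2)^15, and likewise for blue, so P[monochromatic] = 2·(1/2)^15 = 2^{1 − 15} = 1/16384.
By linearity: E[X] = C(18, 6) · 2^{1 − 15} = 18564 · 1/16384 = 4641/4096.
Numerically: E[X] ≈ 1.1331.

E[X] = C(18,6)·2^(1−C(6,2)) = 4641/4096 ≈ 1.1331.


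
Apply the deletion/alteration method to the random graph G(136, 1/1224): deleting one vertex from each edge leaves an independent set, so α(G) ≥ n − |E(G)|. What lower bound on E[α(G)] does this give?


E[|E(G)|] = C(136, 2)·p = 9180 · (1/1224) = 15/2.
E[α(G)] ≥ n − E[|E(G)|] = 136 − 15/2 = 257/2.
Numerically: ≈ 128.500.
(This is only a lower bound; the true E[α(G)] may be larger.)

E[α(G)] ≥ 257/2 ≈ 128.500.


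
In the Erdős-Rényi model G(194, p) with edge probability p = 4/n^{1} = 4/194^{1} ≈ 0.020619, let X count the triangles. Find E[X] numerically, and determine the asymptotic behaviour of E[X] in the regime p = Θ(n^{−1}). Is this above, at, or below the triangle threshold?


Number of potential triangles: C(194, 3) = 1198144.
Each occurs with probability p³ ≈ (0.020619)³ ≈ 8.7654615e-06.
By linearity: E[X] = C(194, 3)·p³ ≈ 1198144 · 8.7654615e-06 ≈ 10.50229.
Here α = 1, so p = 4/n is exactly at the triangle threshold p ~ 1/n. Asymptotically E[X] → c³/6 = 4³/6 = 32/3 ≈ 10.66667, a bounded constant. In this regime the triangle count is asymptotically Poisson(c³/6).

E[X] ≈ 10.50229; in regime p = Θ(1/n^{1}) E[X] stays bounded (at the triangle threshold p ~ 1/n).


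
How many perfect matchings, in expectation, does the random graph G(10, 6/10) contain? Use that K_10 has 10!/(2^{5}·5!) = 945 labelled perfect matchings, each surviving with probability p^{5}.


K_10 has 10!/(2^{5}·5!) = 945 labelled perfect matchings.
For each such perfect matching H, let X_H = 1 if all 5 edges of H are present in G. Then P[X_H = 1] = p^{5} = (3/5)^{5} = 243/3125.
Summing the indicators: E[X] = Σ_H E[X_H] = 945 · p^{5} = 945 · 243/3125 = 45927/625.
Numerically: E[X] ≈ 73.4832.

E[X] = 945 · (3/5)^{5} = 45927/625 ≈ 73.4832.


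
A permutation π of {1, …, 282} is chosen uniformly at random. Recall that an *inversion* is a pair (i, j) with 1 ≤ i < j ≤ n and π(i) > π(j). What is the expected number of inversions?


Write X = Σ X_I over the C(282, 2) = 39621 pairs i < j, with X_I the indicator of one inversion.
There are 39621 indicators.
For each fixed pair i < j, the values π(i) and π(j) are two distinct elements of {1, …, 282} in uniformly random order; by symmetry P[π(i) > π(j)] = 1/2.
By linearity: E[X] = 39621 · (1/2) = C(282, 2) · (1/2) = 39621/2 = 39621/2 ≈ 19810.500000.

E[X] = 39621/2 = 19810.500000.


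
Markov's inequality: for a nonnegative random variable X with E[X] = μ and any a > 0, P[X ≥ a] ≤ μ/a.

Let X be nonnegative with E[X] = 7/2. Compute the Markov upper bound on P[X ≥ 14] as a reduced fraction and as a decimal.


μ = E[X] = 7/2, a = 14.
Markov: P[X ≥ 14] ≤ μ/a = (7/2)/14 = 1/4.
Numerically: ≈ 0.250.
(Since a = 14 > μ = 3.500, the bound 1/4 is < 1 and informative.)

P[X ≥ 14] ≤ 1/4 ≈ 0.250.


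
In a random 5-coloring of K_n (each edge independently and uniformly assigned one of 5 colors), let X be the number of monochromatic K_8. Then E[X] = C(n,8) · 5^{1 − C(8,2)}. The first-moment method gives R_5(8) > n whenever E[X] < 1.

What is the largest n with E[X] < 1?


We need C(n, 8) · 5^{1 − 28} < 1, i.e. C(n, 8) < 5^{28 − 1} = 7450580596923828125.
Check values of n near the boundary:
  n = 859: C(859, 8) = 7115855595170747139; 7115855595170747139 < 7450580596923828125? YES
  n = 860: C(860, 8) = 7182671140665308145; 7182671140665308145 < 7450580596923828125? YES
  n = 861: C(861, 8) = 7250034996615275865; 7250034996615275865 < 7450580596923828125? YES
  n = 862: C(862, 8) = 7317951015318931845; 7317951015318931845 < 7450580596923828125? YES
  n = 863: C(863, 8) = 7386423071602617757; 7386423071602617757 < 7450580596923828125? YES
  n = 864: C(864, 8) = 7455455062926006708; 7455455062926006708 < 7450580596923828125? NO
The largest n with C(n, 8) < 7450580596923828125 is n = 863 (where E[X] = 7386423071602617757/7450580596923828125 ≈ 0.99139). Hence R_5(8) > 863, i.e. R_5(8) ≥ 864.

Largest n = 863; hence R_5(8) > 863.


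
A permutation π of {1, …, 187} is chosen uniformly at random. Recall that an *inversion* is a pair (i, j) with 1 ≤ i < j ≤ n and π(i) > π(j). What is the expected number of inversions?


Write X = Σ X_I over the C(187, 2) = 17391 pairs i < j, with X_I the indicator of one inversion.
There are 17391 indicators.
For each fixed pair i < j, the values π(i) and π(j) are two distinct elements of {1, …, 187} in uniformly random order; by symmetry P[π(i) > π(j)] = 1/2.
By linearity: E[X] = 17391 · (1/2) = C(187, 2) · (1/2) = 17391/2 = 17391/2 ≈ 8695.5000.

E[X] = 17391/2 = 8695.5000.


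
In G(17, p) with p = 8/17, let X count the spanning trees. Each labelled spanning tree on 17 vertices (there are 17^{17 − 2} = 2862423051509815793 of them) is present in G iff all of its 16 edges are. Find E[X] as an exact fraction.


K_17 has 17^{17 − 2} = 2862423051509815793 labelled spanning trees.
For each such spanning tree H, let X_H = 1 if all 16 edges of H are present in G. Then P[X_H = 1] = p^{16} = (8/17)^{16} = 281474976710656/48661191875666868481.
By linearity of expectation: E[X] = Σ_H E[X_H] = 2862423051509815793 · p^{16} = 2862423051509815793 · 281474976710656/48661191875666868481 = 281474976710656/17.
Numerically: E[X] ≈ 1.66e+13.

E[X] = 2862423051509815793 · (8/17)^{16} = 281474976710656/17 ≈ 1.66e+13.


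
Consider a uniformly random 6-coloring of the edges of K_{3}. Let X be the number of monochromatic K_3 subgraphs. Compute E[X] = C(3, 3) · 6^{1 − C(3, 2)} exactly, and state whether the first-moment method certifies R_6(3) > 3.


E[X] = C(3, 3) · 6^{1 − 3} = 1 · 6^{−2} = 1/36.
As a reduced fraction: E[X] = 1/36 ≈ 0.0278.
Is E[X] < 1? YES.
Since E[X] < 1, there exists a 6-coloring of K_{3} with no monochromatic K_3; hence R_6(3) > 3.

E[X] = 1/36 ≈ 0.0278; E[X] < 1, so R_6(3) > 3.


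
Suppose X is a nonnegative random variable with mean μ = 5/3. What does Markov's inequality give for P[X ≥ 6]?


μ = E[X] = 5/3, a = 6.
Markov: P[X ≥ 6] ≤ μ/a = (5/3)/6 = 5/18.
Numerically: ≈ 0.2778.
(Since a = 6 > μ = 1.6667, the bound 5/18 is < 1 and informative.)

P[X ≥ 6] ≤ 5/18 ≈ 0.2778.
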